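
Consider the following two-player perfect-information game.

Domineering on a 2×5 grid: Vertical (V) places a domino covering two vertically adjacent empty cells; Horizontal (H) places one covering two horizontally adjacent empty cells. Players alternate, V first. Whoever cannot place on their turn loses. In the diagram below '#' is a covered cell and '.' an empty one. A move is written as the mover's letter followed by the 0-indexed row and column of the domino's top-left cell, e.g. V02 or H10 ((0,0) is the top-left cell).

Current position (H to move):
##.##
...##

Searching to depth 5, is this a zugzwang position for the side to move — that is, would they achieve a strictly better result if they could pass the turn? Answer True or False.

zugzwang(##.##/...##, H) = False

p1 H@[##.##/...##]: H10[##.##/##.##]-1 H11[##.##/.####]+1*
p2 V@[##.##/.####] terminal -1; root [##.##/...##] d5
if H skipped the turn, V would face:
~ p1 V@[##.##/...##]: V02[#####/..###]-1*
~ p2 H@[#####/..###]: H10[#####/#####]+1*
~ p3 V@[#####/#####] terminal -1; root [##.##/...##] d5
compare (H): move=+1 vs pass=+1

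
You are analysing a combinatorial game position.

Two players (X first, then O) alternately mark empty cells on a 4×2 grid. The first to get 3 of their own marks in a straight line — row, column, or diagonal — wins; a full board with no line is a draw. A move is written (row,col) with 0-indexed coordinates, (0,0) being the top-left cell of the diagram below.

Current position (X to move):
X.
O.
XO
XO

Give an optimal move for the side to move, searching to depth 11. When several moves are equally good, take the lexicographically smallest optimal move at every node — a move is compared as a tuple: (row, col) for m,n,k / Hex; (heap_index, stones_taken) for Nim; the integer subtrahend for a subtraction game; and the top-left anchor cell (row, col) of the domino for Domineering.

p1 X@[X./O./XO/XO]: (0,1)[XX/O./XO/XO]-1 (1,1)[X./OX/XO/XO]+0*
p2 O@[X./OX/XO/XO]: (0,1)[XO/OX/XO/XO]+0*
p3 X@[XO/OX/XO/XO] terminal +0; root [X./O./XO/XO] d11

X's best at [X./O./XO/XO]: (1,1)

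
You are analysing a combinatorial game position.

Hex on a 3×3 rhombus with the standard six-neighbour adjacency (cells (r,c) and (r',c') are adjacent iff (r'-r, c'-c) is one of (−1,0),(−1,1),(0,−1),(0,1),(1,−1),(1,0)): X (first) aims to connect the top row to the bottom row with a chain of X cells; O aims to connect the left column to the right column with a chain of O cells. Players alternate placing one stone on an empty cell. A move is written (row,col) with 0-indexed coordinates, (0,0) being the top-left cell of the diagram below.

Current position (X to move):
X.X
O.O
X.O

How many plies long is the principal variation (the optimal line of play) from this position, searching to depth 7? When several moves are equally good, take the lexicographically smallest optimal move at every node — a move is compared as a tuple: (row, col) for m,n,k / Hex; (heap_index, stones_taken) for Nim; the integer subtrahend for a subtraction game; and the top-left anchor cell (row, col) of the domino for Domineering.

PV length from [X.X/O.O/X.O]: 1 ply

ply 1, X at X.X/O.O/X.O | (0,1)=-1→XXX/O.O/X.O; (1,1)=+1→X.X/OXO/X.O*; (2,1)=-1→X.X/O.O/XXO
ply 2: X.X/OXO/X.O is terminal -1 (O); from X.X/O.O/X.O depth 7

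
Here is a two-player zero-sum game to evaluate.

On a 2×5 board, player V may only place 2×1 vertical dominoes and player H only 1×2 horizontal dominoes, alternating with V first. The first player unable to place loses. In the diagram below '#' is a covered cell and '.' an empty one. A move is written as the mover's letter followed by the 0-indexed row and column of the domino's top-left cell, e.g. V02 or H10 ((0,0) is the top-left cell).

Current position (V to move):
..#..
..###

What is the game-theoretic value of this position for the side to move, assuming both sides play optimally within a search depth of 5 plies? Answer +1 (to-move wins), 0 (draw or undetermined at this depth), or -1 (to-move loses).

[..#../..###] V move#1: V00:+1/#.#../#.###*, V01:+1/.##../.####
[#.#../#.###] H move#2: H03:-1/#.###/#.###*
[#.###/#.###] V move#3: V01:+1/#####/#####*
[#####/#####] end (terminal -1, H#4); searched ..#../..### to 5

value(..#../..###, V) = +1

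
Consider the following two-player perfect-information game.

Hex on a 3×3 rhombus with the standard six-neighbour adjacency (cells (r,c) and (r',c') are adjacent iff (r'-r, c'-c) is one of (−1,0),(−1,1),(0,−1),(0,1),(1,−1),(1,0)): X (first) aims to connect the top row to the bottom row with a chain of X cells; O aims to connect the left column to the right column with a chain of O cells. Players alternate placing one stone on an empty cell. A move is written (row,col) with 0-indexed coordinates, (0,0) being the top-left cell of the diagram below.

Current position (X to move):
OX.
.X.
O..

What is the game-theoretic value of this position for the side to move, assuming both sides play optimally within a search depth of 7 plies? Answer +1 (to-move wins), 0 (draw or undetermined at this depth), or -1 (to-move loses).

p1 X@[OX./.X./O..]: (0,2)[OXX/.X./O..]-1 (1,0)[OX./XX./O..]-1 (1,2)[OX./.XX/O..]+1* (2,1)[OX./.X./OX.]+1 (2,2)[OX./.X./O.X]+1
p2 O@[OX./.XX/O..]: (0,2)[OXO/.XX/O..]-1* (1,0)[OX./OXX/O..]-1 (2,1)[OX./.XX/OO.]-1 (2,2)[OX./.XX/O.O]-1
p3 X@[OXO/.XX/O..]: (1,0)[OXO/XXX/O..]+1* (2,1)[OXO/.XX/OX.]+1 (2,2)[OXO/.XX/O.X]+1
p4 O@[OXO/XXX/O..]: (2,1)[OXO/XXX/OO.]-1* (2,2)[OXO/XXX/O.O]-1
p5 X@[OXO/XXX/OO.]: (2,2)[OXO/XXX/OOX]+1*
p6 O@[OXO/XXX/OOX] terminal -1; root [OX./.X./O..] d7

value(OX./.X./O.., X) = +1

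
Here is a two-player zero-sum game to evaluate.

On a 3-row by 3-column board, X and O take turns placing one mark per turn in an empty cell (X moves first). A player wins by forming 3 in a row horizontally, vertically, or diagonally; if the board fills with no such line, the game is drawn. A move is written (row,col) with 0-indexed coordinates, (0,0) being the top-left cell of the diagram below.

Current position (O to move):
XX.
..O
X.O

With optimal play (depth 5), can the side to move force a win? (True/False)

O winning at [XX./..O/X.O]: True

p1 O@[XX./..O/X.O]: (0,2)[XXO/..O/X.O]+1* (1,0)[XX./O.O/X.O]-1 (1,1)[XX./.OO/X.O]-1 (2,1)[XX./..O/XOO]-1
p2 X@[XXO/..O/X.O] terminal -1; root [XX./..O/X.O] d5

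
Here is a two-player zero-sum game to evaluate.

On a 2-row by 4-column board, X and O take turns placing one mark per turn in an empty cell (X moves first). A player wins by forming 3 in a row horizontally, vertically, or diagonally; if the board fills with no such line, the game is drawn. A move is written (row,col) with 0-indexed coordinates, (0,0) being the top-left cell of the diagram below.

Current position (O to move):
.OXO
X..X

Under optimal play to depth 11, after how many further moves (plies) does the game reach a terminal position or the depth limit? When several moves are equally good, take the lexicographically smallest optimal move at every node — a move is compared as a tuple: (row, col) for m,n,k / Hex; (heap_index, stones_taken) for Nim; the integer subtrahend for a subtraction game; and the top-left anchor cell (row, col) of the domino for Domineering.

ply 1, O at .OXO/X..X | (0,0)=+0→OOXO/X..X*; (1,1)=+0→.OXO/XO.X; (1,2)=+0→.OXO/X.OX
ply 2, X at OOXO/X..X | (1,1)=+0→OOXO/XX.X*; (1,2)=+0→OOXO/X.XX
ply 3, O at OOXO/XX.X | (1,2)=+0→OOXO/XXOX*
ply 4: OOXO/XXOX is terminal +0 (X); from .OXO/X..X depth 11

PV length from [.OXO/X..X]: 3 plies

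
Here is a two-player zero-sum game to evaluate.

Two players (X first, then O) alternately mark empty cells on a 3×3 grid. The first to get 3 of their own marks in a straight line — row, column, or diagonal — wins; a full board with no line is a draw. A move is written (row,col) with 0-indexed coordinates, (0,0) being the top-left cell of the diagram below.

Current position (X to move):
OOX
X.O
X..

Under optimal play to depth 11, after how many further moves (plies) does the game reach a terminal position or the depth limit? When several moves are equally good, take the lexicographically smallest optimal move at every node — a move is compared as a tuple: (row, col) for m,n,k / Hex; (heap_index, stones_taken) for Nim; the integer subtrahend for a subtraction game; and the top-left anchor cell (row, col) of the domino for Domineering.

[OOX/X.O/X..] X move#1: (1,1):+1/OOX/XXO/X..*, (2,1):+1/OOX/X.O/XX., (2,2):+1/OOX/X.O/X.X
[OOX/XXO/X..] end (terminal -1, O#2); searched OOX/X.O/X.. to 11

PV length from [OOX/X.O/X..]: 1 ply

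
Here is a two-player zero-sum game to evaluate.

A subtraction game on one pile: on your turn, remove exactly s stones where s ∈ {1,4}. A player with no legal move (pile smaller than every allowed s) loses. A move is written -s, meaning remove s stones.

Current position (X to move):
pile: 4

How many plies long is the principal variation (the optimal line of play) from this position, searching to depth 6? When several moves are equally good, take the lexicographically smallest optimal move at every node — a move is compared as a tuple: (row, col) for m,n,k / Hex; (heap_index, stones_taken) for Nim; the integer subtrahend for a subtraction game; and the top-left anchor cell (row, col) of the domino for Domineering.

PV length from [4]: 1 ply

ply 1, X at 4 | -1=-1→3; -4=+1→0*
ply 2: 0 is terminal -1 (O); from 4 depth 6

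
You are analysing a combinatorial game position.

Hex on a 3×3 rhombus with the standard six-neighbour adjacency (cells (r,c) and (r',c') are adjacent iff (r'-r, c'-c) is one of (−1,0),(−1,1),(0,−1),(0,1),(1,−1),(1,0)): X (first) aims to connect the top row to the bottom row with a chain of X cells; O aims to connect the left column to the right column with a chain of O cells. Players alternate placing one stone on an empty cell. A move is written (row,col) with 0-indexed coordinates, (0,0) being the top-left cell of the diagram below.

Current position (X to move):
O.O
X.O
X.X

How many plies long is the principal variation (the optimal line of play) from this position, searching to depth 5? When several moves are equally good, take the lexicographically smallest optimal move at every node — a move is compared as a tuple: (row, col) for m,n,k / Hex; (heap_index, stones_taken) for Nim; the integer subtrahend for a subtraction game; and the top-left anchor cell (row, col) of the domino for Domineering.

p1 X@[O.O/X.O/X.X]: (0,1)[OXO/X.O/X.X]+1* (1,1)[O.O/XXO/X.X]-1 (2,1)[O.O/X.O/XXX]-1
p2 O@[OXO/X.O/X.X] terminal -1; root [O.O/X.O/X.X] d5

PV length from [O.O/X.O/X.X]: 1 ply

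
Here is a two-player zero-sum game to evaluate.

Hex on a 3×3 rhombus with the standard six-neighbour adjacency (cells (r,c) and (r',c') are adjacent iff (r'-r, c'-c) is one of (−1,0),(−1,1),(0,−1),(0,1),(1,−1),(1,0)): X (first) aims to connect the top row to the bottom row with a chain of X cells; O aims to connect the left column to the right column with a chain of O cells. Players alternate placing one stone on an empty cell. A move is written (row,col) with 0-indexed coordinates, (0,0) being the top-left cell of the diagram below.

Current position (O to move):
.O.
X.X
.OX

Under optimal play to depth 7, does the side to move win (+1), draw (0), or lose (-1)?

value(.O./X.X/.OX, O) = -1

p1 O@[.O./X.X/.OX]: (0,0)[OO./X.X/.OX]-1* (0,2)[.OO/X.X/.OX]-1 (1,1)[.O./XOX/.OX]-1 (2,0)[.O./X.X/OOX]-1
p2 X@[OO./X.X/.OX]: (0,2)[OOX/X.X/.OX]+1* (1,1)[OO./XXX/.OX]-1 (2,0)[OO./X.X/XOX]-1
p3 O@[OOX/X.X/.OX] terminal -1; root [.O./X.X/.OX] d7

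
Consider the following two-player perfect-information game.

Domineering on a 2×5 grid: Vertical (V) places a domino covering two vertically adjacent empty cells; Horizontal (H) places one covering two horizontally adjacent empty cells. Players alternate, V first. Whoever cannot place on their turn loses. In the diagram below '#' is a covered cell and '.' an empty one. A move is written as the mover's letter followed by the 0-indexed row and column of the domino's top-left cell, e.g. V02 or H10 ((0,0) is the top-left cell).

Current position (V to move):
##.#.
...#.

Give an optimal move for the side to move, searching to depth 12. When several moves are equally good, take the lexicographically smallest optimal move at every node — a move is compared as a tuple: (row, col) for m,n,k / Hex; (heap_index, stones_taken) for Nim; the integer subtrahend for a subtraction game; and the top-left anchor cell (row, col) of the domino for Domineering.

V's best at [##.#./...#.]: V02

ply 1, V at ##.#./...#. | V02=+1→####./..##.*; V04=-1→##.##/...##
ply 2, H at ####./..##. | H10=-1→####./####.*
ply 3, V at ####./####. | V04=+1→#####/#####*
ply 4: #####/##### is terminal -1 (H); from ##.#./...#. depth 12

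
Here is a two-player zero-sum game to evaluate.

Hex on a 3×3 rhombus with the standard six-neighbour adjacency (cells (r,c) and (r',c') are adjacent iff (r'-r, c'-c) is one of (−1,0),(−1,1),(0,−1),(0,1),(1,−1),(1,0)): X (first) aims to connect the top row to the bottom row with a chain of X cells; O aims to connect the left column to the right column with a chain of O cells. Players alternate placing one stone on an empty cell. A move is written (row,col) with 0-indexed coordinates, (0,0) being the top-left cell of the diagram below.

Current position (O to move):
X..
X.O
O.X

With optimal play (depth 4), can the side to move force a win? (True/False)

[X../X.O/O.X] O move#1: (0,1):+1/XO./X.O/O.X*, (0,2):+1/X.O/X.O/O.X, (1,1):+1/X../XOO/O.X, (2,1):+1/X../X.O/OOX
[XO./X.O/O.X] X move#2: (0,2):-1/XOX/X.O/O.X*, (1,1):-1/XO./XXO/O.X, (2,1):-1/XO./X.O/OXX
[XOX/X.O/O.X] O move#3: (1,1):+1/XOX/XOO/O.X*, (2,1):+1/XOX/X.O/OOX
[XOX/XOO/O.X] end (terminal -1, X#4); searched X../X.O/O.X to 4

O winning at [X../X.O/O.X]: True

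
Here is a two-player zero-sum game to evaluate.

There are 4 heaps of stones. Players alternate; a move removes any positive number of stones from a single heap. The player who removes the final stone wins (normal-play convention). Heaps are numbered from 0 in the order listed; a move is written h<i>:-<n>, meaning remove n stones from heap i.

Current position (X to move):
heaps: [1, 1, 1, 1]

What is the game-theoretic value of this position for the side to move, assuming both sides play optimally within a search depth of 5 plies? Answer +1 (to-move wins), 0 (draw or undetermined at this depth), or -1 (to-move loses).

value((1,1,1,1), X) = -1

ply 1, X at (1,1,1,1) | h0:-1=-1→(0,1,1,1)*; h1:-1=-1→(1,0,1,1); h2:-1=-1→(1,1,0,1); h3:-1=-1→(1,1,1,0)
ply 2, O at (0,1,1,1) | h1:-1=+1→(0,0,1,1)*; h2:-1=+1→(0,1,0,1); h3:-1=+1→(0,1,1,0)
ply 3, X at (0,0,1,1) | h2:-1=-1→(0,0,0,1)*; h3:-1=-1→(0,0,1,0)
ply 4, O at (0,0,0,1) | h3:-1=+1→(0,0,0,0)*
ply 5: (0,0,0,0) is terminal -1 (X); from (1,1,1,1) depth 5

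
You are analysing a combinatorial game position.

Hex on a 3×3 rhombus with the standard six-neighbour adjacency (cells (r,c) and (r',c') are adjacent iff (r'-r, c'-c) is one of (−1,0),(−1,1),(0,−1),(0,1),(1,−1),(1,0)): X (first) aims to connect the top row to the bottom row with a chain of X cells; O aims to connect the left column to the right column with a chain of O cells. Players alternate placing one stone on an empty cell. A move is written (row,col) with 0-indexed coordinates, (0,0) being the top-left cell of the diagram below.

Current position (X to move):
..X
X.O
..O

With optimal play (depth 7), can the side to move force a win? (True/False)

p1 X@[..X/X.O/..O]: (0,0)[X.X/X.O/..O]-1 (0,1)[.XX/X.O/..O]-1 (1,1)[..X/XXO/..O]+1* (2,0)[..X/X.O/X.O]+1 (2,1)[..X/X.O/.XO]+1
p2 O@[..X/XXO/..O]: (0,0)[O.X/XXO/..O]-1* (0,1)[.OX/XXO/..O]-1 (2,0)[..X/XXO/O.O]-1 (2,1)[..X/XXO/.OO]-1
p3 X@[O.X/XXO/..O]: (0,1)[OXX/XXO/..O]+1* (2,0)[O.X/XXO/X.O]+1 (2,1)[O.X/XXO/.XO]+1
p4 O@[OXX/XXO/..O]: (2,0)[OXX/XXO/O.O]-1* (2,1)[OXX/XXO/.OO]-1
p5 X@[OXX/XXO/O.O]: (2,1)[OXX/XXO/OXO]+1*
p6 O@[OXX/XXO/OXO] terminal -1; root [..X/X.O/..O] d7

X winning at [..X/X.O/..O]: True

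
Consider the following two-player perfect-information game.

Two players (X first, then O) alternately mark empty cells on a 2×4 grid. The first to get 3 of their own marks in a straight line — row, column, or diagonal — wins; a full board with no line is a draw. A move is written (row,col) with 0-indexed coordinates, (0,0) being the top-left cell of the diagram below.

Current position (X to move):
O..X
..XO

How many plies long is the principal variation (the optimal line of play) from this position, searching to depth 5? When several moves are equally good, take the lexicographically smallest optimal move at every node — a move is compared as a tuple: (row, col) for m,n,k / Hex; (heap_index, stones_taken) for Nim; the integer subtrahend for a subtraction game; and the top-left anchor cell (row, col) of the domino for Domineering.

PV length from [O..X/..XO]: 4 plies

p1 X@[O..X/..XO]: (0,1)[OX.X/..XO]+0* (0,2)[O.XX/..XO]+0 (1,0)[O..X/X.XO]+0 (1,1)[O..X/.XXO]+0
p2 O@[OX.X/..XO]: (0,2)[OXOX/..XO]+0* (1,0)[OX.X/O.XO]-1 (1,1)[OX.X/.OXO]-1
p3 X@[OXOX/..XO]: (1,0)[OXOX/X.XO]+0* (1,1)[OXOX/.XXO]+0
p4 O@[OXOX/X.XO]: (1,1)[OXOX/XOXO]+0*
p5 X@[OXOX/XOXO] terminal +0; root [O..X/..XO] d5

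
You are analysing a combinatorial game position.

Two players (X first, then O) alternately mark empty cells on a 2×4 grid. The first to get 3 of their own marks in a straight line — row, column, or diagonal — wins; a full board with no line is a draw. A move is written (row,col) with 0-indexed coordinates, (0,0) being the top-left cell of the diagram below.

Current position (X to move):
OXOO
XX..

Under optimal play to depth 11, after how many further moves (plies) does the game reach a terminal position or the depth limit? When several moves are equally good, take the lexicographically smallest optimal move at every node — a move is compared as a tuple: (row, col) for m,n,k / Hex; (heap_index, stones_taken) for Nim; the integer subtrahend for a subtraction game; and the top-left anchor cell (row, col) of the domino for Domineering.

PV length from [OXOO/XX..]: 1 ply

ply 1, X at OXOO/XX.. | (1,2)=+1→OXOO/XXX.*; (1,3)=+0→OXOO/XX.X
ply 2: OXOO/XXX. is terminal -1 (O); from OXOO/XX.. depth 11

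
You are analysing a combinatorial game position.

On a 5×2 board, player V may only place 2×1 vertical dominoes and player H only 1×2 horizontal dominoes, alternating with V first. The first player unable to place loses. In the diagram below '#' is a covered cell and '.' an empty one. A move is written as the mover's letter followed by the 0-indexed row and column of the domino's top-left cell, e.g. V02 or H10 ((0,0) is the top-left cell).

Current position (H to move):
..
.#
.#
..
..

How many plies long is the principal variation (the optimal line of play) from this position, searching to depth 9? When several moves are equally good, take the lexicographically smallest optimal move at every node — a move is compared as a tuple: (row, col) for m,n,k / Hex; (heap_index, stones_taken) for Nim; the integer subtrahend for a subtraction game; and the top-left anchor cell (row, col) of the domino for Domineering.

[../.#/.#/../..] H move#1: H00:-1/##/.#/.#/../.., H30:+1/../.#/.#/##/..*, H40:+1/../.#/.#/../##
[../.#/.#/##/..] V move#2: V00:-1/#./##/.#/##/..*, V10:-1/../##/##/##/..
[#./##/.#/##/..] H move#3: H40:+1/#./##/.#/##/##*
[#./##/.#/##/##] end (terminal -1, V#4); searched ../.#/.#/../.. to 9

PV length from [../.#/.#/../..]: 3 plies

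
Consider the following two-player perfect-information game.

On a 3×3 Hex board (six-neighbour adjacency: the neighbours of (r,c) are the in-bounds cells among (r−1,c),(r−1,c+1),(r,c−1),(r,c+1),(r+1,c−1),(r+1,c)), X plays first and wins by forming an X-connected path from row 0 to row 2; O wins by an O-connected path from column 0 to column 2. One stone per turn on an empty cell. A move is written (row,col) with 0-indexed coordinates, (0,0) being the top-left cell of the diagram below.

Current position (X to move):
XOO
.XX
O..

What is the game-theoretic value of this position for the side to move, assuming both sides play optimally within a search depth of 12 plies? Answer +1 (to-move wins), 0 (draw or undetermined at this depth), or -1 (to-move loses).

value(XOO/.XX/O.., X) = +1

ply 1, X at XOO/.XX/O.. | (1,0)=+1→XOO/XXX/O..*; (2,1)=-1→XOO/.XX/OX.; (2,2)=-1→XOO/.XX/O.X
ply 2, O at XOO/XXX/O.. | (2,1)=-1→XOO/XXX/OO.*; (2,2)=-1→XOO/XXX/O.O
ply 3, X at XOO/XXX/OO. | (2,2)=+1→XOO/XXX/OOX*
ply 4: XOO/XXX/OOX is terminal -1 (O); from XOO/.XX/O.. depth 12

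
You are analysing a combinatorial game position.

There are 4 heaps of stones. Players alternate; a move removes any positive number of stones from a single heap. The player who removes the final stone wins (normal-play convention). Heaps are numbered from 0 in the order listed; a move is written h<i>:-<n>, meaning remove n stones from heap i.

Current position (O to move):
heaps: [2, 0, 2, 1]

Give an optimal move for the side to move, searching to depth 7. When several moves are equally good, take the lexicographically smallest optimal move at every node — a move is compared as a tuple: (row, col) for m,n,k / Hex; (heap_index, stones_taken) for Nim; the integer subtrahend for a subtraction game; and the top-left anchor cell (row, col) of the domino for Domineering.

ply 1, O at (2,0,2,1) | h0:-1=-1→(1,0,2,1); h0:-2=-1→(0,0,2,1); h2:-1=-1→(2,0,1,1); h2:-2=-1→(2,0,0,1); h3:-1=+1→(2,0,2,0)*
ply 2, X at (2,0,2,0) | h0:-1=-1→(1,0,2,0)*; h0:-2=-1→(0,0,2,0); h2:-1=-1→(2,0,1,0); h2:-2=-1→(2,0,0,0)
ply 3, O at (1,0,2,0) | h0:-1=-1→(0,0,2,0); h2:-1=+1→(1,0,1,0)*; h2:-2=-1→(1,0,0,0)
ply 4, X at (1,0,1,0) | h0:-1=-1→(0,0,1,0)*; h2:-1=-1→(1,0,0,0)
ply 5, O at (0,0,1,0) | h2:-1=+1→(0,0,0,0)*
ply 6: (0,0,0,0) is terminal -1 (X); from (2,0,2,1) depth 7

O's best at [(2,0,2,1)]: h3:-1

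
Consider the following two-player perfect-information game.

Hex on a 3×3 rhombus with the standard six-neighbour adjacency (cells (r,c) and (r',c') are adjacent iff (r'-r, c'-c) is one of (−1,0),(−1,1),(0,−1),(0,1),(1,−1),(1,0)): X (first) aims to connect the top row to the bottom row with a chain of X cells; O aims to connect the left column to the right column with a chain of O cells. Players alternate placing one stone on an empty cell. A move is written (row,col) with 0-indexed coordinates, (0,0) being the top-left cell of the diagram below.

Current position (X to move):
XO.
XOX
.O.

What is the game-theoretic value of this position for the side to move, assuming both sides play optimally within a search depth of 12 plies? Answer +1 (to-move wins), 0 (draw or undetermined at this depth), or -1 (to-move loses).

value(XO./XOX/.O., X) = +1

[XO./XOX/.O.] X move#1: (0,2):+1/XOX/XOX/.O.*, (2,0):+1/XO./XOX/XO., (2,2):+1/XO./XOX/.OX
[XOX/XOX/.O.] O move#2: (2,0):-1/XOX/XOX/OO.*, (2,2):-1/XOX/XOX/.OO
[XOX/XOX/OO.] X move#3: (2,2):+1/XOX/XOX/OOX*
[XOX/XOX/OOX] end (terminal -1, O#4); searched XO./XOX/.O. to 12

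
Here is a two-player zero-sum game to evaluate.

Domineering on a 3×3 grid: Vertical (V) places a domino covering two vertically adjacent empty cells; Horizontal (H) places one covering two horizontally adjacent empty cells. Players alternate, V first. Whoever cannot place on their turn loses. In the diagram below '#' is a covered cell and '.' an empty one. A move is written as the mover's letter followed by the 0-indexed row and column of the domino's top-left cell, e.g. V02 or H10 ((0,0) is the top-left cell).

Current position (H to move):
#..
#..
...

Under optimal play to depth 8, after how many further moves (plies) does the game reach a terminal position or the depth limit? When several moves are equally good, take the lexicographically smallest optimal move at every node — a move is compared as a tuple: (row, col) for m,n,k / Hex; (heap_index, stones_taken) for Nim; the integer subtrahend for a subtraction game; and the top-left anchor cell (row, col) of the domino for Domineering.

PV length from [#../#../...]: 1 ply

p1 H@[#../#../...]: H01[###/#../...]-1 H11[#../###/...]+1* H20[#../#../##.]-1 H21[#../#../.##]-1
p2 V@[#../###/...] terminal -1; root [#../#../...] d8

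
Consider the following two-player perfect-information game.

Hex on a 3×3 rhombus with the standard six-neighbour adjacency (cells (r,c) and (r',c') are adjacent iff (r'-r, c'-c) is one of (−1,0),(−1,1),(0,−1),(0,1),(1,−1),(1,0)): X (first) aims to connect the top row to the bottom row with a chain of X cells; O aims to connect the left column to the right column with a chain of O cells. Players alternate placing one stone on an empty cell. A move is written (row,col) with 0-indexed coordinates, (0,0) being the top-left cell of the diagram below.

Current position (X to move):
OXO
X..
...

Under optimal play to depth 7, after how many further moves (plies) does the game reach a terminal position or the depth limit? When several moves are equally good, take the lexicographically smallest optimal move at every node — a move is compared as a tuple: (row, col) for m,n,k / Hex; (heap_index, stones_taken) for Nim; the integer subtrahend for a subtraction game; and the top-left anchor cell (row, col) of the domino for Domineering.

p1 X@[OXO/X../...]: (1,1)[OXO/XX./...]+1* (1,2)[OXO/X.X/...]+1 (2,0)[OXO/X../X..]+1 (2,1)[OXO/X../.X.]+1 (2,2)[OXO/X../..X]+1
p2 O@[OXO/XX./...]: (1,2)[OXO/XXO/...]-1* (2,0)[OXO/XX./O..]-1 (2,1)[OXO/XX./.O.]-1 (2,2)[OXO/XX./..O]-1
p3 X@[OXO/XXO/...]: (2,0)[OXO/XXO/X..]+1* (2,1)[OXO/XXO/.X.]+1 (2,2)[OXO/XXO/..X]+1
p4 O@[OXO/XXO/X..] terminal -1; root [OXO/X../...] d7

PV length from [OXO/X../...]: 3 plies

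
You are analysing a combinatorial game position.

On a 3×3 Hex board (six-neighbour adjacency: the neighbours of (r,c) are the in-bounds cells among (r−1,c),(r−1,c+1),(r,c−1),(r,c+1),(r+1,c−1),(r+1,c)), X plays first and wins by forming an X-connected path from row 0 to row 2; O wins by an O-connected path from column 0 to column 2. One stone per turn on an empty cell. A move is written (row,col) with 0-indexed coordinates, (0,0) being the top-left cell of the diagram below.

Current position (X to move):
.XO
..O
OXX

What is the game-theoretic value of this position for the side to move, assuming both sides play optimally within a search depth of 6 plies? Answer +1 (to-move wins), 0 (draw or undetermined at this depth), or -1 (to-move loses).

value(.XO/..O/OXX, X) = +1

p1 X@[.XO/..O/OXX]: (0,0)[XXO/..O/OXX]-1 (1,0)[.XO/X.O/OXX]-1 (1,1)[.XO/.XO/OXX]+1*
p2 O@[.XO/.XO/OXX] terminal -1; root [.XO/..O/OXX] d6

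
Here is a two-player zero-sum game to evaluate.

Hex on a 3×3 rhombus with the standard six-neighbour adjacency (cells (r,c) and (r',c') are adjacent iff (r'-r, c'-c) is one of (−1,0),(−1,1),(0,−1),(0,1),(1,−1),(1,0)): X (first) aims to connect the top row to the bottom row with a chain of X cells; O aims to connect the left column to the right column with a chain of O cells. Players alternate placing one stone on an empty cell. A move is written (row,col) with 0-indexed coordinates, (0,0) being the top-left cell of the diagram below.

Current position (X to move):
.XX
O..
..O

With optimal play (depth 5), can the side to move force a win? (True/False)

ply 1, X at .XX/O../..O | (0,0)=-1→XXX/O../..O; (1,1)=+1→.XX/OX./..O*; (1,2)=-1→.XX/O.X/..O; (2,0)=-1→.XX/O../X.O; (2,1)=+1→.XX/O../.XO
ply 2, O at .XX/OX./..O | (0,0)=-1→OXX/OX./..O*; (1,2)=-1→.XX/OXO/..O; (2,0)=-1→.XX/OX./O.O; (2,1)=-1→.XX/OX./.OO
ply 3, X at OXX/OX./..O | (1,2)=+1→OXX/OXX/..O*; (2,0)=+1→OXX/OX./X.O; (2,1)=+1→OXX/OX./.XO
ply 4, O at OXX/OXX/..O | (2,0)=-1→OXX/OXX/O.O*; (2,1)=-1→OXX/OXX/.OO
ply 5, X at OXX/OXX/O.O | (2,1)=+1→OXX/OXX/OXO*
ply 6: OXX/OXX/OXO is terminal -1 (O); from .XX/O../..O depth 5

X winning at [.XX/O../..O]: True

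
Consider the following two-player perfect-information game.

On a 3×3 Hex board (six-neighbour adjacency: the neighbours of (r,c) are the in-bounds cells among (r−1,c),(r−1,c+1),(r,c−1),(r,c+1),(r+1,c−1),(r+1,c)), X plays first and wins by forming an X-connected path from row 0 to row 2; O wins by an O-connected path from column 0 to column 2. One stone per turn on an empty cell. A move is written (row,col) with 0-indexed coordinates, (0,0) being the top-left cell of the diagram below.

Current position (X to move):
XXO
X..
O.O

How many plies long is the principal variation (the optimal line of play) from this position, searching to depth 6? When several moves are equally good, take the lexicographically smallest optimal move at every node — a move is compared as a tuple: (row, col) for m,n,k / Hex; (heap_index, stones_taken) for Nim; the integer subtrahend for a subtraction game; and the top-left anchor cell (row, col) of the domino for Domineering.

p1 X@[XXO/X../O.O]: (1,1)[XXO/XX./O.O]-1* (1,2)[XXO/X.X/O.O]-1 (2,1)[XXO/X../OXO]-1
p2 O@[XXO/XX./O.O]: (1,2)[XXO/XXO/O.O]-1 (2,1)[XXO/XX./OOO]+1*
p3 X@[XXO/XX./OOO] terminal -1; root [XXO/X../O.O] d6

PV length from [XXO/X../O.O]: 2 plies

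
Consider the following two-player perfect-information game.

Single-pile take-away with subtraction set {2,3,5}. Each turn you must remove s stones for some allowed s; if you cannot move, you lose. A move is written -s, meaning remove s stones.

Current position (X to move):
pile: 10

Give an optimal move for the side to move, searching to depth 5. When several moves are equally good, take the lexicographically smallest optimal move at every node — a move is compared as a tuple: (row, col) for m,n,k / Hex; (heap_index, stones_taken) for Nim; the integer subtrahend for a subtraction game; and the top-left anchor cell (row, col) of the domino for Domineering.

X's best at [10]: -2

[10] X move#1: -2:+1/8*, -3:+1/7, -5:-1/5
[8] O move#2: -2:-1/6*, -3:-1/5, -5:-1/3
[6] X move#3: -2:-1/4, -3:-1/3, -5:+1/1*
[1] end (terminal -1, O#4); searched 10 to 5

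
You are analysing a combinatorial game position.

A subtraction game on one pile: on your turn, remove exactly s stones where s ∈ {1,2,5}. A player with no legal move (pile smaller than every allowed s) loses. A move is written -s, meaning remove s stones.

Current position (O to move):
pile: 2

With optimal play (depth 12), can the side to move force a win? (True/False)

O winning at [2]: True

ply 1, O at 2 | -1=-1→1; -2=+1→0*
ply 2: 0 is terminal -1 (X); from 2 depth 12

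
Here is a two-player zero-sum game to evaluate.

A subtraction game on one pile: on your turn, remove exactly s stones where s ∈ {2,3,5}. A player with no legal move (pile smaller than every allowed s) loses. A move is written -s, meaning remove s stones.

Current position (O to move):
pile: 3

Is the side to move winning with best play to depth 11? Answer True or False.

O winning at [3]: True

ply 1, O at 3 | -2=+1→1*; -3=+1→0
ply 2: 1 is terminal -1 (X); from 3 depth 11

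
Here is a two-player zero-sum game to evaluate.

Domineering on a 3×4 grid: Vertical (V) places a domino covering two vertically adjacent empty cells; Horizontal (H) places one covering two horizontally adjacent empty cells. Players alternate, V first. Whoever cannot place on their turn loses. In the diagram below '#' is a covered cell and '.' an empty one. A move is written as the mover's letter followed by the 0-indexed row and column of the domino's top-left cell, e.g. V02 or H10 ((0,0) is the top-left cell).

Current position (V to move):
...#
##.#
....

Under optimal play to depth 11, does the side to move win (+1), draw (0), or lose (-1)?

value(...#/##.#/...., V) = -1

p1 V@[...#/##.#/....]: V02[..##/####/....]-1* V12[...#/####/..#.]-1
p2 H@[..##/####/....]: H00[####/####/....]+1* H20[..##/####/##..]+1 H21[..##/####/.##.]+1 H22[..##/####/..##]+1
p3 V@[####/####/....] terminal -1; root [...#/##.#/....] d11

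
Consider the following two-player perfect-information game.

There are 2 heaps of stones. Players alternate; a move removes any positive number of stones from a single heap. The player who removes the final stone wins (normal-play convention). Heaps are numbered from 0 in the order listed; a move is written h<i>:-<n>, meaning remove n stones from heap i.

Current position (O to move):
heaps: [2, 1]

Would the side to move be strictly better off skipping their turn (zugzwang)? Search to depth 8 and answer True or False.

p1 O@[(2,1)]: h0:-1[(1,1)]+1* h0:-2[(0,1)]-1 h1:-1[(2,0)]-1
p2 X@[(1,1)]: h0:-1[(0,1)]-1* h1:-1[(1,0)]-1
p3 O@[(0,1)]: h1:-1[(0,0)]+1*
p4 X@[(0,0)] terminal -1; root [(2,1)] d8
suppose O passes — search the same position with X to move:
pass> p1 X@[(2,1)]: h0:-1[(1,1)]+1* h0:-2[(0,1)]-1 h1:-1[(2,0)]-1
pass> p2 O@[(1,1)]: h0:-1[(0,1)]-1* h1:-1[(1,0)]-1
pass> p3 X@[(0,1)]: h1:-1[(0,0)]+1*
pass> p4 O@[(0,0)] terminal -1; root [(2,1)] d8
for O: play +1, pass -1

zugzwang((2,1), O) = False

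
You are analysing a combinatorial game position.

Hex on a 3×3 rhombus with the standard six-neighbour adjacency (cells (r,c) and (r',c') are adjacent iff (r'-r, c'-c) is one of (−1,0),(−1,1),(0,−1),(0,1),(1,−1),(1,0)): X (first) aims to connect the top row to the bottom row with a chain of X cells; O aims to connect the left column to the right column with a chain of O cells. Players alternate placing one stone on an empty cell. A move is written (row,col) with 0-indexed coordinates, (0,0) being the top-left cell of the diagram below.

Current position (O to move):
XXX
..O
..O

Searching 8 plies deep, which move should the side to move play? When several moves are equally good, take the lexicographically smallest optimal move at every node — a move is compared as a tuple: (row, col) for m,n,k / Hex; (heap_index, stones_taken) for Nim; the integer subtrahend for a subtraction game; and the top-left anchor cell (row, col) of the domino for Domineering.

ply 1, O at XXX/..O/..O | (1,0)=-1→XXX/O.O/..O; (1,1)=+1→XXX/.OO/..O*; (2,0)=+1→XXX/..O/O.O; (2,1)=-1→XXX/..O/.OO
ply 2, X at XXX/.OO/..O | (1,0)=-1→XXX/XOO/..O*; (2,0)=-1→XXX/.OO/X.O; (2,1)=-1→XXX/.OO/.XO
ply 3, O at XXX/XOO/..O | (2,0)=+1→XXX/XOO/O.O*; (2,1)=-1→XXX/XOO/.OO
ply 4: XXX/XOO/O.O is terminal -1 (X); from XXX/..O/..O depth 8

O's best at [XXX/..O/..O]: (1,1)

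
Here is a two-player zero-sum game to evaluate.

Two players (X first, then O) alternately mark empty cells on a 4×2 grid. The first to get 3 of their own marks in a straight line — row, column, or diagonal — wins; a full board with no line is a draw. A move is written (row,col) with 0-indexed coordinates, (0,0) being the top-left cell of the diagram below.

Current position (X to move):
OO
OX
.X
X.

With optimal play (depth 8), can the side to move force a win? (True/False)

[OO/OX/.X/X.] X move#1: (2,0):+0/OO/OX/XX/X., (3,1):+1/OO/OX/.X/XX*
[OO/OX/.X/XX] end (terminal -1, O#2); searched OO/OX/.X/X. to 8

X winning at [OO/OX/.X/X.]: True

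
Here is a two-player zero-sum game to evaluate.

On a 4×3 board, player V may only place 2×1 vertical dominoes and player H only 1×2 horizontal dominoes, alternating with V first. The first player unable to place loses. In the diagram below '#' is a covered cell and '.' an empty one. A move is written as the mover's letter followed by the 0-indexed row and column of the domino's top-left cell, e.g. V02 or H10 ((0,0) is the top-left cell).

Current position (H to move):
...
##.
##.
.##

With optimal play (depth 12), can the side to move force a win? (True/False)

[.../##./##./.##] H move#1: H00:-1/##./##./##./.##*, H01:-1/.##/##./##./.##
[##./##./##./.##] V move#2: V02:+1/###/###/##./.##*, V12:+1/##./###/###/.##
[###/###/##./.##] end (terminal -1, H#3); searched .../##./##./.## to 12

H winning at [.../##./##./.##]: False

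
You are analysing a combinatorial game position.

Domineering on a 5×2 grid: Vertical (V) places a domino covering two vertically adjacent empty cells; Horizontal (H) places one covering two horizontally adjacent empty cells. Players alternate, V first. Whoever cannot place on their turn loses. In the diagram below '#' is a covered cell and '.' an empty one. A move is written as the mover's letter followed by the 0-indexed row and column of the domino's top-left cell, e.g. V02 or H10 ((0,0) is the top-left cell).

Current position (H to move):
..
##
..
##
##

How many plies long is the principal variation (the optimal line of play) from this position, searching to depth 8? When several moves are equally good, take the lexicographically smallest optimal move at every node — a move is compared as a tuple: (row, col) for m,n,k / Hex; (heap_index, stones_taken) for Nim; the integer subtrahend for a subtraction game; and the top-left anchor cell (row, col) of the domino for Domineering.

PV length from [../##/../##/##]: 1 ply

p1 H@[../##/../##/##]: H00[##/##/../##/##]+1* H20[../##/##/##/##]+1
p2 V@[##/##/../##/##] terminal -1; root [../##/../##/##] d8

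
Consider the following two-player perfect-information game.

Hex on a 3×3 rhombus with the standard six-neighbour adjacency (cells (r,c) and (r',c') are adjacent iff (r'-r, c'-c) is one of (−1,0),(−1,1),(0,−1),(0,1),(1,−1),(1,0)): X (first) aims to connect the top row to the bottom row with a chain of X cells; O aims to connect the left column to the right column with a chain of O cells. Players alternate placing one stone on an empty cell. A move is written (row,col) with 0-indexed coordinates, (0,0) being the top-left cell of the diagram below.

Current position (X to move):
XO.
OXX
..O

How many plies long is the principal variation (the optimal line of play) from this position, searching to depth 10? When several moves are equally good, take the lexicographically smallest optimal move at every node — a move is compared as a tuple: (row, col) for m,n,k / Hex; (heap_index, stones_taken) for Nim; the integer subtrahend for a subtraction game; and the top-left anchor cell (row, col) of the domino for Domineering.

PV length from [XO./OXX/..O]: 3 plies

p1 X@[XO./OXX/..O]: (0,2)[XOX/OXX/..O]+1* (2,0)[XO./OXX/X.O]-1 (2,1)[XO./OXX/.XO]-1
p2 O@[XOX/OXX/..O]: (2,0)[XOX/OXX/O.O]-1* (2,1)[XOX/OXX/.OO]-1
p3 X@[XOX/OXX/O.O]: (2,1)[XOX/OXX/OXO]+1*
p4 O@[XOX/OXX/OXO] terminal -1; root [XO./OXX/..O] d10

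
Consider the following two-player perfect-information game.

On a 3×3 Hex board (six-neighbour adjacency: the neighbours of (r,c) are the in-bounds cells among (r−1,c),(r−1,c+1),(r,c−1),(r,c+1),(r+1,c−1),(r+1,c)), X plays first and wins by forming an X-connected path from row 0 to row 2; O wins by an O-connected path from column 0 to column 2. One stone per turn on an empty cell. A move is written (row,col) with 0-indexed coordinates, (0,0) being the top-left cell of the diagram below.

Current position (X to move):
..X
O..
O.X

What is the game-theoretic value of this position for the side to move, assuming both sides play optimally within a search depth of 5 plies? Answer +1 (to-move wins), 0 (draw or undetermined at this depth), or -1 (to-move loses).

ply 1, X at ..X/O../O.X | (0,0)=-1→X.X/O../O.X; (0,1)=-1→.XX/O../O.X; (1,1)=+1→..X/OX./O.X*; (1,2)=+1→..X/O.X/O.X; (2,1)=+1→..X/O../OXX
ply 2, O at ..X/OX./O.X | (0,0)=-1→O.X/OX./O.X*; (0,1)=-1→.OX/OX./O.X; (1,2)=-1→..X/OXO/O.X; (2,1)=-1→..X/OX./OOX
ply 3, X at O.X/OX./O.X | (0,1)=+1→OXX/OX./O.X*; (1,2)=+1→O.X/OXX/O.X; (2,1)=+1→O.X/OX./OXX
ply 4, O at OXX/OX./O.X | (1,2)=-1→OXX/OXO/O.X*; (2,1)=-1→OXX/OX./OOX
ply 5, X at OXX/OXO/O.X | (2,1)=+1→OXX/OXO/OXX*
ply 6: OXX/OXO/OXX is terminal -1 (O); from ..X/O../O.X depth 5

value(..X/O../O.X, X) = +1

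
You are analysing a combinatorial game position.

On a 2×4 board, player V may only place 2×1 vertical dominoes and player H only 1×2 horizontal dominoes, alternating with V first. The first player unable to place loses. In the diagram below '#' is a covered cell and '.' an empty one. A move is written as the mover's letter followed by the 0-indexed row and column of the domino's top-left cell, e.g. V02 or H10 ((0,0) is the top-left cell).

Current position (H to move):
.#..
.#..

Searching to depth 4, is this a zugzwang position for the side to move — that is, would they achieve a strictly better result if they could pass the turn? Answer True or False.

[.#../.#..] H move#1: H02:+1/.###/.#..*, H12:+1/.#../.###
[.###/.#..] V move#2: V00:-1/####/##..*
[####/##..] H move#3: H12:+1/####/####*
[####/####] end (terminal -1, V#4); searched .#../.#.. to 4
if H skipped the turn, V would face:
~ [.#../.#..] V move#1: V00:-1/##../##.., V02:+1/.##./.##.*, V03:+1/.#.#/.#.#
~ [.##./.##.] end (terminal -1, H#2); searched .#../.#.. to 4
compare (H): move=+1 vs pass=-1

zugzwang(.#../.#.., H) = False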